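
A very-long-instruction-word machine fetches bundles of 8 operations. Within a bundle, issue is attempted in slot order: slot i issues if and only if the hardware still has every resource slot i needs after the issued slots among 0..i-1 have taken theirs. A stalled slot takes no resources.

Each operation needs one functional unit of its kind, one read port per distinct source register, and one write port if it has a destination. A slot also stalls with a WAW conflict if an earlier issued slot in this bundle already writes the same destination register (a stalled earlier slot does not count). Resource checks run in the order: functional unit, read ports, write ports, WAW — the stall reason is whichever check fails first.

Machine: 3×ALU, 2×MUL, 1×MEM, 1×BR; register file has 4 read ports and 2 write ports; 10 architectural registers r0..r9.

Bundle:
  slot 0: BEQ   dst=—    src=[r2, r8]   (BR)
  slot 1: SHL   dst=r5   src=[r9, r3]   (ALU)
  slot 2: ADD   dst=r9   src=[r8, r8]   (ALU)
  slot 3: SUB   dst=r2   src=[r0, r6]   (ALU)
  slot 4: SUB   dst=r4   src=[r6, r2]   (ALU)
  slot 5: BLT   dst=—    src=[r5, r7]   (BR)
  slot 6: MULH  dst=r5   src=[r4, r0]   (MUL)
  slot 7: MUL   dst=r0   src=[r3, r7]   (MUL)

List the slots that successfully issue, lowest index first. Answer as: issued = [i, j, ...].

issued = [0, 1]

[0] BR needs rd=2 wr=0: ok; after: ALU=3 MUL=2 MEM=1 BR=0, R=2, W=2
[1] ALU needs rd=2 wr=1: ok; after: ALU=2 MUL=2 MEM=1 BR=0, R=0, W=1
[2] ALU needs rd=1 wr=1: RD_PORT; after: ALU=2 MUL=2 MEM=1 BR=0, R=0, W=1
[3] ALU needs rd=2 wr=1: RD_PORT; after: ALU=2 MUL=2 MEM=1 BR=0, R=0, W=1
[4] ALU needs rd=2 wr=1: RD_PORT; after: ALU=2 MUL=2 MEM=1 BR=0, R=0, W=1
[5] BR needs rd=2 wr=0: FU; after: ALU=2 MUL=2 MEM=1 BR=0, R=0, W=1
[6] MUL needs rd=2 wr=1: RD_PORT; after: ALU=2 MUL=2 MEM=1 BR=0, R=0, W=1
[7] MUL needs rd=2 wr=1: RD_PORT; after: ALU=2 MUL=2 MEM=1 BR=0, R=0, W=1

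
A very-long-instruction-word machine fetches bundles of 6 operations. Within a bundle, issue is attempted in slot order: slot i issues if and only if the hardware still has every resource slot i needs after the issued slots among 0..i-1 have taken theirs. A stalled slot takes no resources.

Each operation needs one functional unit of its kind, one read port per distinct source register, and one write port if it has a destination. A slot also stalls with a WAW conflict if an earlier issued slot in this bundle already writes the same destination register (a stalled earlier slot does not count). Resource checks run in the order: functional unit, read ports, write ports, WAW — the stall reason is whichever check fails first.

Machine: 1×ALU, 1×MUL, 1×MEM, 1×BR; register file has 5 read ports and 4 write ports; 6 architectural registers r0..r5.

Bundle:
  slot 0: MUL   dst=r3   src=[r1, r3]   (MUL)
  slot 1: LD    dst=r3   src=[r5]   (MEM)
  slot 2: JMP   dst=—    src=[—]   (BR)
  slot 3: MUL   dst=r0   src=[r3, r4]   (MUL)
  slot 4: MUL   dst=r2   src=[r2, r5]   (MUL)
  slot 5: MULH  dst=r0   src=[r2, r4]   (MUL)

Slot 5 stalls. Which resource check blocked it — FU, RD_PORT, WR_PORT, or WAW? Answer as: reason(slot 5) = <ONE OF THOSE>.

reason(slot 5) = FU

slot 0 (MUL): ISSUE — free A1,Mu0,Ld1,B1 rp3 wp3
slot 1 (MEM): stall WAW — free A1,Mu0,Ld1,B1 rp3 wp3
slot 2 (BR): ISSUE — free A1,Mu0,Ld1,B0 rp3 wp3
slot 3 (MUL): stall FU — free A1,Mu0,Ld1,B0 rp3 wp3
slot 4 (MUL): stall FU — free A1,Mu0,Ld1,B0 rp3 wp3
slot 5 (MUL): stall FU — free A1,Mu0,Ld1,B0 rp3 wp3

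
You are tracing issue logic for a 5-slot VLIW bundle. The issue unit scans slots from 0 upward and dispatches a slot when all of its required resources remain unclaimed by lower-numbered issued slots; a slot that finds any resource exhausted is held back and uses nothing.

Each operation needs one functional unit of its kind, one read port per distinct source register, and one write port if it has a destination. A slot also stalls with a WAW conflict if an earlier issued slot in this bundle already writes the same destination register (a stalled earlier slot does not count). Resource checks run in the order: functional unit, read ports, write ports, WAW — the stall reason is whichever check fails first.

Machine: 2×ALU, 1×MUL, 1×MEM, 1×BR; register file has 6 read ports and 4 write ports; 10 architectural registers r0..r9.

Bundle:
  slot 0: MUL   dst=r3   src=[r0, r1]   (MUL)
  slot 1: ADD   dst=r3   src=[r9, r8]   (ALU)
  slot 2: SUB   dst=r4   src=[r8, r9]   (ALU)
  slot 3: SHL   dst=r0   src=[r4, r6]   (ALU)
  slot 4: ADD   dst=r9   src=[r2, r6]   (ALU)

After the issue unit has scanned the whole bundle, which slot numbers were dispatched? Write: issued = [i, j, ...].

issued = [0, 2, 3]

#0 MUL src=r0,r1 dispatched  <A:2 Mu:0 Ld:1 B:1 rd:4 wr:3>
#1 ALU src=r9,r8 held:WAW  <A:2 Mu:0 Ld:1 B:1 rd:4 wr:3>
#2 ALU src=r8,r9 dispatched  <A:1 Mu:0 Ld:1 B:1 rd:2 wr:2>
#3 ALU src=r4,r6 dispatched  <A:0 Mu:0 Ld:1 B:1 rd:0 wr:1>
#4 ALU src=r2,r6 held:FU  <A:0 Mu:0 Ld:1 B:1 rd:0 wr:1>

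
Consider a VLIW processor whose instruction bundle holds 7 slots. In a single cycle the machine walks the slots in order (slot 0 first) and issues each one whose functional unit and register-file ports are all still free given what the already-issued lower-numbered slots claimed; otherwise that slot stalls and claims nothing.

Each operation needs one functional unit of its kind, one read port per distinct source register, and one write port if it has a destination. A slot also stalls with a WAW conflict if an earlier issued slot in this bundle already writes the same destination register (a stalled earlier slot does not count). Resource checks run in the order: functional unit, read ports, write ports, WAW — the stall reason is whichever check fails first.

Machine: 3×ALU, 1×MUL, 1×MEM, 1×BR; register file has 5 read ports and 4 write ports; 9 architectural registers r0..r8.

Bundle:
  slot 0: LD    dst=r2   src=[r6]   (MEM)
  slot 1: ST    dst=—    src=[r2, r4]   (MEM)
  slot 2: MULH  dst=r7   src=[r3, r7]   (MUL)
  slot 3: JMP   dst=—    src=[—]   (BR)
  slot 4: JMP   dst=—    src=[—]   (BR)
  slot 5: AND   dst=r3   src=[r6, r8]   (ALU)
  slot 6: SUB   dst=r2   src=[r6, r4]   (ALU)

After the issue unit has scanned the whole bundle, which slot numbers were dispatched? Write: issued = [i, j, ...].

#0 MEM src=r6 dispatched  <A:3 Mu:1 Ld:0 B:1 rd:4 wr:3>
#1 MEM src=r2,r4 held:FU  <A:3 Mu:1 Ld:0 B:1 rd:4 wr:3>
#2 MUL src=r3,r7 dispatched  <A:3 Mu:0 Ld:0 B:1 rd:2 wr:2>
#3 BR src=- dispatched  <A:3 Mu:0 Ld:0 B:0 rd:2 wr:2>
#4 BR src=- held:FU  <A:3 Mu:0 Ld:0 B:0 rd:2 wr:2>
#5 ALU src=r6,r8 dispatched  <A:2 Mu:0 Ld:0 B:0 rd:0 wr:1>
#6 ALU src=r6,r4 held:RD_PORT  <A:2 Mu:0 Ld:0 B:0 rd:0 wr:1>

issued = [0, 2, 3, 5]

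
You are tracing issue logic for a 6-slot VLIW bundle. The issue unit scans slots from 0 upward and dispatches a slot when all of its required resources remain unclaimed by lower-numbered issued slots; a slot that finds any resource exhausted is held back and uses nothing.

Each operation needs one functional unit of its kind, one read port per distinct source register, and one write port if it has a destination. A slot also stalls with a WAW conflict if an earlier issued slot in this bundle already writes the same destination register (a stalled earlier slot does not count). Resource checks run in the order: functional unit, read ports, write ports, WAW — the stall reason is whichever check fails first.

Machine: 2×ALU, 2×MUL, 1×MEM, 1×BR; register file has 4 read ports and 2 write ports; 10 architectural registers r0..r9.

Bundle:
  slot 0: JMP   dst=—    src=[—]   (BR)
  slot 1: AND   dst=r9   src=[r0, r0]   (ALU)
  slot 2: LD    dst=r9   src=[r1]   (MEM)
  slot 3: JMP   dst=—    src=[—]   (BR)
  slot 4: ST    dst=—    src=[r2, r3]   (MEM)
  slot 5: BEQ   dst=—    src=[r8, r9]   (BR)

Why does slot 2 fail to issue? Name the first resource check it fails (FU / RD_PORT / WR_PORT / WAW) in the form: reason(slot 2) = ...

#0 BR src=- dispatched  <A:2 Mu:2 Ld:1 B:0 rd:4 wr:2>
#1 ALU src=r0,r0 dispatched  <A:1 Mu:2 Ld:1 B:0 rd:3 wr:1>
#2 MEM src=r1 held:WAW  <A:1 Mu:2 Ld:1 B:0 rd:3 wr:1>
#3 BR src=- held:FU  <A:1 Mu:2 Ld:1 B:0 rd:3 wr:1>
#4 MEM src=r2,r3 dispatched  <A:1 Mu:2 Ld:0 B:0 rd:1 wr:1>
#5 BR src=r8,r9 held:FU  <A:1 Mu:2 Ld:0 B:0 rd:1 wr:1>

reason(slot 2) = WAW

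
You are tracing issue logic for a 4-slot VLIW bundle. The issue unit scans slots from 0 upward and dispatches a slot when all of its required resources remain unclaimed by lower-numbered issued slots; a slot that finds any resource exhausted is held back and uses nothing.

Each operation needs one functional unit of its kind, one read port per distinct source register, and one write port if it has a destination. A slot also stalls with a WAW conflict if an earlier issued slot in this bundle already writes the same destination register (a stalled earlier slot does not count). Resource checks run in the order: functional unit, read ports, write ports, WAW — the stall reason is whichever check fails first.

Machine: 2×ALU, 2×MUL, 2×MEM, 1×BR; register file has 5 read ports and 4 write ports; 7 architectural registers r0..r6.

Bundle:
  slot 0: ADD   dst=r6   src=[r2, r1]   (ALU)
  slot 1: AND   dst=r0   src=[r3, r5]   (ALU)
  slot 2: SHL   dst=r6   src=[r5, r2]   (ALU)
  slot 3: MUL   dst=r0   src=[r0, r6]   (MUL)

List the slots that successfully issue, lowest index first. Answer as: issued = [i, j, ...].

issued = [0, 1]

(0) want 1×ALU +2rd +1wr — yes → AL1|MU2|ME2|BR1|rd3|wr3
(1) want 1×ALU +2rd +1wr — yes → AL0|MU2|ME2|BR1|rd1|wr2
(2) want 1×ALU +2rd +1wr — FU → AL0|MU2|ME2|BR1|rd1|wr2
(3) want 1×MUL +2rd +1wr — RD_PORT → AL0|MU2|ME2|BR1|rd1|wr2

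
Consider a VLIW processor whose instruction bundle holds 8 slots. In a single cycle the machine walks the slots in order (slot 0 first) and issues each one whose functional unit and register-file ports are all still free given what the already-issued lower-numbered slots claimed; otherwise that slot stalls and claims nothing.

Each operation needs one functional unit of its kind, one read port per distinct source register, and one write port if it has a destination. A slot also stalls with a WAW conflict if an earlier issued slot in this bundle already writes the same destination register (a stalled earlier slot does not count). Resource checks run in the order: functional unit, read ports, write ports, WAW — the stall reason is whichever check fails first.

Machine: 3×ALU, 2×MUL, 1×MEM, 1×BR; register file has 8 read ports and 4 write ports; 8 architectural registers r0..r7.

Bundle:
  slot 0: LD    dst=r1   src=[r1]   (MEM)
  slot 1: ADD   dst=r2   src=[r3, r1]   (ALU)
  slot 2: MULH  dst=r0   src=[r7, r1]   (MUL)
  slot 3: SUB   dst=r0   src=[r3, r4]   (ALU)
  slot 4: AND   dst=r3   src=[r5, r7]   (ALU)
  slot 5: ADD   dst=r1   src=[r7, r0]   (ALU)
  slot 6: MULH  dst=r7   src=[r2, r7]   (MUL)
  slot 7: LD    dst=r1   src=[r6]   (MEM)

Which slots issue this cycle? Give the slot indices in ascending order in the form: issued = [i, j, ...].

issued = [0, 1, 2, 4]

(0) want 1×MEM +1rd +1wr — yes → AL3|MU2|ME0|BR1|rd7|wr3
(1) want 1×ALU +2rd +1wr — yes → AL2|MU2|ME0|BR1|rd5|wr2
(2) want 1×MUL +2rd +1wr — yes → AL2|MU1|ME0|BR1|rd3|wr1
(3) want 1×ALU +2rd +1wr — WAW → AL2|MU1|ME0|BR1|rd3|wr1
(4) want 1×ALU +2rd +1wr — yes → AL1|MU1|ME0|BR1|rd1|wr0
(5) want 1×ALU +2rd +1wr — RD_PORT → AL1|MU1|ME0|BR1|rd1|wr0
(6) want 1×MUL +2rd +1wr — RD_PORT → AL1|MU1|ME0|BR1|rd1|wr0
(7) want 1×MEM +1rd +1wr — FU → AL1|MU1|ME0|BR1|rd1|wr0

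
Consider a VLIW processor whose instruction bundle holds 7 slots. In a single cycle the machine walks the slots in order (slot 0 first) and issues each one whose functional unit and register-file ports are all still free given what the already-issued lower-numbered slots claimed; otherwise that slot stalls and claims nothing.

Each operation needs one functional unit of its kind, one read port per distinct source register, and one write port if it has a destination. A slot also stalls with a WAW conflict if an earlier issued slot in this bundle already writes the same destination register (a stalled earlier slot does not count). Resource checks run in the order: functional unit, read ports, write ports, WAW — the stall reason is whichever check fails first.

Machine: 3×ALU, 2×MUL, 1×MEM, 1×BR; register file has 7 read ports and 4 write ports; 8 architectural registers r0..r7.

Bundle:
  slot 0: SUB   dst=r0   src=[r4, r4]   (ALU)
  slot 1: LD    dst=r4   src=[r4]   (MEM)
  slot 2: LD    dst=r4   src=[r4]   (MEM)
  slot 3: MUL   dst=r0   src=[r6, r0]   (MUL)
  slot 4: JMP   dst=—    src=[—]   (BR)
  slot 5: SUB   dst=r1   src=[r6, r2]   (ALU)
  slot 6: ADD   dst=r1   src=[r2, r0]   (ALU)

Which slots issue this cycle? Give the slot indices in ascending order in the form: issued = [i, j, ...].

issued = [0, 1, 4, 5]

  0. ALU→r0 ⇒ go  {2A/2Mu/1Ld/1B | 6r 3w}
  1. MEM→r4 ⇒ go  {2A/2Mu/0Ld/1B | 5r 2w}
  2. MEM→r4 ⇒ no(FU)  {2A/2Mu/0Ld/1B | 5r 2w}
  3. MUL→r0 ⇒ no(WAW)  {2A/2Mu/0Ld/1B | 5r 2w}
  4. BR ⇒ go  {2A/2Mu/0Ld/0B | 5r 2w}
  5. ALU→r1 ⇒ go  {1A/2Mu/0Ld/0B | 3r 1w}
  6. ALU→r1 ⇒ no(WAW)  {1A/2Mu/0Ld/0B | 3r 1w}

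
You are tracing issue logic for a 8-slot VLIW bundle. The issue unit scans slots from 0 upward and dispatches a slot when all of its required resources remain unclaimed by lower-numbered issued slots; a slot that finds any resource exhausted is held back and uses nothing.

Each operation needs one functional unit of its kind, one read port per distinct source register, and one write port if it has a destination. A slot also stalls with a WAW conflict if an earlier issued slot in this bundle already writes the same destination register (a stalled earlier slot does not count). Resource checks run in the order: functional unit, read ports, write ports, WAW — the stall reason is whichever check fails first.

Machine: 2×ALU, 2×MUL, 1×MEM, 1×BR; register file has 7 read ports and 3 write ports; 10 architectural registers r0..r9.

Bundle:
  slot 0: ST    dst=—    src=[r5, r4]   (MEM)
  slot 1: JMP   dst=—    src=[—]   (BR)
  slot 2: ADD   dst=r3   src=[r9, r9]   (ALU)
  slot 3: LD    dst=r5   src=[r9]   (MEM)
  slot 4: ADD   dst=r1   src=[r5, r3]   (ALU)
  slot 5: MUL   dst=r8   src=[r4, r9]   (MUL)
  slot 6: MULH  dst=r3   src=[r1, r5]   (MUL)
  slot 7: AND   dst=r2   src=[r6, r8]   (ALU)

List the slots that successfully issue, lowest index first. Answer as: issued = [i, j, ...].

slot 0 (MEM): ISSUE — free A2,Mu2,Ld0,B1 rp5 wp3
slot 1 (BR): ISSUE — free A2,Mu2,Ld0,B0 rp5 wp3
slot 2 (ALU): ISSUE — free A1,Mu2,Ld0,B0 rp4 wp2
slot 3 (MEM): stall FU — free A1,Mu2,Ld0,B0 rp4 wp2
slot 4 (ALU): ISSUE — free A0,Mu2,Ld0,B0 rp2 wp1
slot 5 (MUL): ISSUE — free A0,Mu1,Ld0,B0 rp0 wp0
slot 6 (MUL): stall RD_PORT — free A0,Mu1,Ld0,B0 rp0 wp0
slot 7 (ALU): stall FU — free A0,Mu1,Ld0,B0 rp0 wp0

issued = [0, 1, 2, 4, 5]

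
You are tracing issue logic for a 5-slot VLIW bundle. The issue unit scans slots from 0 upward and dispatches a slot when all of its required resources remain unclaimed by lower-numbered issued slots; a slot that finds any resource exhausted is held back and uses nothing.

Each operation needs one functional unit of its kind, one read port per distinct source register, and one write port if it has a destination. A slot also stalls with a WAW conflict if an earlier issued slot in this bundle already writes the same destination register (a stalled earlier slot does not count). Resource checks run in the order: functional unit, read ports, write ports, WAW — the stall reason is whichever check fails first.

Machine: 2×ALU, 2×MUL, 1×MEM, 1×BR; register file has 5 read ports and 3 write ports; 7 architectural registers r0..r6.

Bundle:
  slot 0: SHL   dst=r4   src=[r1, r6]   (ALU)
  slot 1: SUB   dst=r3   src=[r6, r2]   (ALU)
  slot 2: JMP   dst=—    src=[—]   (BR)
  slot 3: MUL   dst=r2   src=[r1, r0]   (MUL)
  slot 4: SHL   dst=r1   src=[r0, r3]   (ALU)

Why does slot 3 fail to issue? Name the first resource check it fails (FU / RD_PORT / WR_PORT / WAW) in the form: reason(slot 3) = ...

reason(slot 3) = RD_PORT

#0 ALU src=r1,r6 dispatched  <A:1 Mu:2 Ld:1 B:1 rd:3 wr:2>
#1 ALU src=r6,r2 dispatched  <A:0 Mu:2 Ld:1 B:1 rd:1 wr:1>
#2 BR src=- dispatched  <A:0 Mu:2 Ld:1 B:0 rd:1 wr:1>
#3 MUL src=r1,r0 held:RD_PORT  <A:0 Mu:2 Ld:1 B:0 rd:1 wr:1>
#4 ALU src=r0,r3 held:FU  <A:0 Mu:2 Ld:1 B:0 rd:1 wr:1>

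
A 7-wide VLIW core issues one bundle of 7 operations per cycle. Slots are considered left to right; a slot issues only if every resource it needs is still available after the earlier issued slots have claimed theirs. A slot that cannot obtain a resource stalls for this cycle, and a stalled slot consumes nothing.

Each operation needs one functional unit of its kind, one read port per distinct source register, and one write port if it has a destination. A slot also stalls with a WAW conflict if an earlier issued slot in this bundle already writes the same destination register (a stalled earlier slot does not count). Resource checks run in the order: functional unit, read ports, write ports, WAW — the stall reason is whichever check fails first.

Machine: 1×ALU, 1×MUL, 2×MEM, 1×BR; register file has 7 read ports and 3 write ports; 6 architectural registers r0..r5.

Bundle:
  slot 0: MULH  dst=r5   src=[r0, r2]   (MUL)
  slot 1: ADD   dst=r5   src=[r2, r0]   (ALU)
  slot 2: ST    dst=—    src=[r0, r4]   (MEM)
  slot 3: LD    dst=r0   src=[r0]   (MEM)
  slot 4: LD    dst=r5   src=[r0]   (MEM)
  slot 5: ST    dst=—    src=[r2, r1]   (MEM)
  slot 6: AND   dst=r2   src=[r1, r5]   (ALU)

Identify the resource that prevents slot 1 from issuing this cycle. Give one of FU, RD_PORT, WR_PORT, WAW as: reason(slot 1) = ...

#0 MUL src=r0,r2 dispatched  <A:1 Mu:0 Ld:2 B:1 rd:5 wr:2>
#1 ALU src=r2,r0 held:WAW  <A:1 Mu:0 Ld:2 B:1 rd:5 wr:2>
#2 MEM src=r0,r4 dispatched  <A:1 Mu:0 Ld:1 B:1 rd:3 wr:2>
#3 MEM src=r0 dispatched  <A:1 Mu:0 Ld:0 B:1 rd:2 wr:1>
#4 MEM src=r0 held:FU  <A:1 Mu:0 Ld:0 B:1 rd:2 wr:1>
#5 MEM src=r2,r1 held:FU  <A:1 Mu:0 Ld:0 B:1 rd:2 wr:1>
#6 ALU src=r1,r5 dispatched  <A:0 Mu:0 Ld:0 B:1 rd:0 wr:0>

reason(slot 1) = WAW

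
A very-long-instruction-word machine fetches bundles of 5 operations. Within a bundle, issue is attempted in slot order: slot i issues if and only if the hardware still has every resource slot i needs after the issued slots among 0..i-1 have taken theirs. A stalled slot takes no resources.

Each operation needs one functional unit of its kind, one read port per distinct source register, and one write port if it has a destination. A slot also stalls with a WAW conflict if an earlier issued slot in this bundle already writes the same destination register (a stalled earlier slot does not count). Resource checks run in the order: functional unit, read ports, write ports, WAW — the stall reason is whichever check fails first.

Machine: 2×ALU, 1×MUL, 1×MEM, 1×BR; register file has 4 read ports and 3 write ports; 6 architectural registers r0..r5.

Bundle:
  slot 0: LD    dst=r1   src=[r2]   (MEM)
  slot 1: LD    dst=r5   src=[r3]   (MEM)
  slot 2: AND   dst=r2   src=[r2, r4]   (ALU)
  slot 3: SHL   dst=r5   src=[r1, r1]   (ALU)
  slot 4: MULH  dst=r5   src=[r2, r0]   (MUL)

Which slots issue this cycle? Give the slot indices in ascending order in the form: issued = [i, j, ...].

issued = [0, 2, 3]

slot 0 (MEM): ISSUE — free A2,Mu1,Ld0,B1 rp3 wp2
slot 1 (MEM): stall FU — free A2,Mu1,Ld0,B1 rp3 wp2
slot 2 (ALU): ISSUE — free A1,Mu1,Ld0,B1 rp1 wp1
slot 3 (ALU): ISSUE — free A0,Mu1,Ld0,B1 rp0 wp0
slot 4 (MUL): stall RD_PORT — free A0,Mu1,Ld0,B1 rp0 wp0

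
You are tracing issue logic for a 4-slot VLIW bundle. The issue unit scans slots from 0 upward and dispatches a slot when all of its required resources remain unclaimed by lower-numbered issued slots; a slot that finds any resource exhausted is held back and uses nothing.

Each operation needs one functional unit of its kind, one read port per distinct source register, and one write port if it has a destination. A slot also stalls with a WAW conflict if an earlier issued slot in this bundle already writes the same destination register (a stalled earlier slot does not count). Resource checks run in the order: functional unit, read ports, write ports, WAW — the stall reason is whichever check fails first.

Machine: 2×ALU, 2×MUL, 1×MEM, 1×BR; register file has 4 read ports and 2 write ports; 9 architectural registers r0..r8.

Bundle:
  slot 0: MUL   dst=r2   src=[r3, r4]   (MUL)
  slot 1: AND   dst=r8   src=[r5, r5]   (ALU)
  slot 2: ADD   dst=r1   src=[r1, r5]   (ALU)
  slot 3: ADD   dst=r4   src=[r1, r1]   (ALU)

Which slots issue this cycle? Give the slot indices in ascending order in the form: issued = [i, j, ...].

(0) want 1×MUL +2rd +1wr — yes → AL2|MU1|ME1|BR1|rd2|wr1
(1) want 1×ALU +1rd +1wr — yes → AL1|MU1|ME1|BR1|rd1|wr0
(2) want 1×ALU +2rd +1wr — RD_PORT → AL1|MU1|ME1|BR1|rd1|wr0
(3) want 1×ALU +1rd +1wr — WR_PORT → AL1|MU1|ME1|BR1|rd1|wr0

issued = [0, 1]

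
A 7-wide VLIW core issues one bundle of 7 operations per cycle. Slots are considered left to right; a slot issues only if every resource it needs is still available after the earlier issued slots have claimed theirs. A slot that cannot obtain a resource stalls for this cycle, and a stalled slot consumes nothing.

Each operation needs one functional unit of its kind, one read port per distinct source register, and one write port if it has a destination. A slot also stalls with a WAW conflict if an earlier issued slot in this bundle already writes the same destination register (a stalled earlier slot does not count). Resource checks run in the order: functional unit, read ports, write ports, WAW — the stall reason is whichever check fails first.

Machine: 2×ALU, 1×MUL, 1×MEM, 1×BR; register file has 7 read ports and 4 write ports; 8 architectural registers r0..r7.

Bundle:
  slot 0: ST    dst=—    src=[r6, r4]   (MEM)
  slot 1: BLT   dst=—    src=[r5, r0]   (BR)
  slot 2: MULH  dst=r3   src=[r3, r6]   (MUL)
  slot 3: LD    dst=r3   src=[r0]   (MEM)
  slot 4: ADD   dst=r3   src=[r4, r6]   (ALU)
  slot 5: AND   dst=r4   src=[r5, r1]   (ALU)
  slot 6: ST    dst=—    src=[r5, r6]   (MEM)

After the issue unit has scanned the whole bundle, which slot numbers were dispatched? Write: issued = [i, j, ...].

[0] MEM needs rd=2 wr=0: ok; after: ALU=2 MUL=1 MEM=0 BR=1, R=5, W=4
[1] BR needs rd=2 wr=0: ok; after: ALU=2 MUL=1 MEM=0 BR=0, R=3, W=4
[2] MUL needs rd=2 wr=1: ok; after: ALU=2 MUL=0 MEM=0 BR=0, R=1, W=3
[3] MEM needs rd=1 wr=1: FU; after: ALU=2 MUL=0 MEM=0 BR=0, R=1, W=3
[4] ALU needs rd=2 wr=1: RD_PORT; after: ALU=2 MUL=0 MEM=0 BR=0, R=1, W=3
[5] ALU needs rd=2 wr=1: RD_PORT; after: ALU=2 MUL=0 MEM=0 BR=0, R=1, W=3
[6] MEM needs rd=2 wr=0: FU; after: ALU=2 MUL=0 MEM=0 BR=0, R=1, W=3

issued = [0, 1, 2]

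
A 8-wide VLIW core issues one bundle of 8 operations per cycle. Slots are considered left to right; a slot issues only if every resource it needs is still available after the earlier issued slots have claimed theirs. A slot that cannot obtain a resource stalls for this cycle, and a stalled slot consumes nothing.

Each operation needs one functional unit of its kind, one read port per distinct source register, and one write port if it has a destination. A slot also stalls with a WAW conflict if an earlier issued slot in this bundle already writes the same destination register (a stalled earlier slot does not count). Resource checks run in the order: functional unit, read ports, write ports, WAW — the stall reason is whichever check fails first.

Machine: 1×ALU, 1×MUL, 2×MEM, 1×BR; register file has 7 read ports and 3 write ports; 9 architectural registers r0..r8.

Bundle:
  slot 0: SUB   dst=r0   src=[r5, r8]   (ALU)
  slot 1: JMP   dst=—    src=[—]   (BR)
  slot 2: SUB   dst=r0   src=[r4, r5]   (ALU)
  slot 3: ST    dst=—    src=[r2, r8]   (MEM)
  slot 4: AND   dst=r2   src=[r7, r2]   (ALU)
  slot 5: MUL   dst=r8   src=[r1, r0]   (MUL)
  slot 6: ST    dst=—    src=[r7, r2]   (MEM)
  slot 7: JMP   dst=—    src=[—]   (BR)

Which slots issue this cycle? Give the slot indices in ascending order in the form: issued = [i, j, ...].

issued = [0, 1, 3, 5]

#0 ALU src=r5,r8 dispatched  <A:0 Mu:1 Ld:2 B:1 rd:5 wr:2>
#1 BR src=- dispatched  <A:0 Mu:1 Ld:2 B:0 rd:5 wr:2>
#2 ALU src=r4,r5 held:FU  <A:0 Mu:1 Ld:2 B:0 rd:5 wr:2>
#3 MEM src=r2,r8 dispatched  <A:0 Mu:1 Ld:1 B:0 rd:3 wr:2>
#4 ALU src=r7,r2 held:FU  <A:0 Mu:1 Ld:1 B:0 rd:3 wr:2>
#5 MUL src=r1,r0 dispatched  <A:0 Mu:0 Ld:1 B:0 rd:1 wr:1>
#6 MEM src=r7,r2 held:RD_PORT  <A:0 Mu:0 Ld:1 B:0 rd:1 wr:1>
#7 BR src=- held:FU  <A:0 Mu:0 Ld:1 B:0 rd:1 wr:1>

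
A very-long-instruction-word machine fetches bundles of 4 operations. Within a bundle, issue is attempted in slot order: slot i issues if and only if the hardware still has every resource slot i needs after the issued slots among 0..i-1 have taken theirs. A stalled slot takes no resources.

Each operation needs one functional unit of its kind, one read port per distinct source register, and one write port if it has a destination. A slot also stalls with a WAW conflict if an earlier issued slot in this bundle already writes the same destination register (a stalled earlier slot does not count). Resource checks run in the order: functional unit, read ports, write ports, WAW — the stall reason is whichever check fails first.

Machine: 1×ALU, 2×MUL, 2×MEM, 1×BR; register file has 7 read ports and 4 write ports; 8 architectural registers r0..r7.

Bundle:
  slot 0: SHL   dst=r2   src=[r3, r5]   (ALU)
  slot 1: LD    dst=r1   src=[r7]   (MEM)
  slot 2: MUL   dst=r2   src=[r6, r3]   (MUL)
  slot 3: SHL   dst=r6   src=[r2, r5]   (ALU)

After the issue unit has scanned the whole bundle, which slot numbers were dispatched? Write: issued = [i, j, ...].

#0 ALU src=r3,r5 dispatched  <A:0 Mu:2 Ld:2 B:1 rd:5 wr:3>
#1 MEM src=r7 dispatched  <A:0 Mu:2 Ld:1 B:1 rd:4 wr:2>
#2 MUL src=r6,r3 held:WAW  <A:0 Mu:2 Ld:1 B:1 rd:4 wr:2>
#3 ALU src=r2,r5 held:FU  <A:0 Mu:2 Ld:1 B:1 rd:4 wr:2>

issued = [0, 1]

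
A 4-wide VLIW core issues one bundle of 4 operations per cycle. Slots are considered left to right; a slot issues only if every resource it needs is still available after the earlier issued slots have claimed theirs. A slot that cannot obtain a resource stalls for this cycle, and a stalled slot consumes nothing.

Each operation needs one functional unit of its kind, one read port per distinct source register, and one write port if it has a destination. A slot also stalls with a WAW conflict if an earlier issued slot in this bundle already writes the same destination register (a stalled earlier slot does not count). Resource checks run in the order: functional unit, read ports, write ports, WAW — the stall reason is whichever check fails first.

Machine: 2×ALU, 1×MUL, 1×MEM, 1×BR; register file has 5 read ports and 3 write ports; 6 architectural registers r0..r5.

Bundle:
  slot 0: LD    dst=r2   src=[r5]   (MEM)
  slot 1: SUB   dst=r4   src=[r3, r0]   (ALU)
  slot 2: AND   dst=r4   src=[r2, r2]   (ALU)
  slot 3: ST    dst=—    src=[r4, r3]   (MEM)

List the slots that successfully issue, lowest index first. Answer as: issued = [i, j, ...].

  0. MEM→r2 ⇒ go  {2A/1Mu/0Ld/1B | 4r 2w}
  1. ALU→r4 ⇒ go  {1A/1Mu/0Ld/1B | 2r 1w}
  2. ALU→r4 ⇒ no(WAW)  {1A/1Mu/0Ld/1B | 2r 1w}
  3. MEM ⇒ no(FU)  {1A/1Mu/0Ld/1B | 2r 1w}

issued = [0, 1]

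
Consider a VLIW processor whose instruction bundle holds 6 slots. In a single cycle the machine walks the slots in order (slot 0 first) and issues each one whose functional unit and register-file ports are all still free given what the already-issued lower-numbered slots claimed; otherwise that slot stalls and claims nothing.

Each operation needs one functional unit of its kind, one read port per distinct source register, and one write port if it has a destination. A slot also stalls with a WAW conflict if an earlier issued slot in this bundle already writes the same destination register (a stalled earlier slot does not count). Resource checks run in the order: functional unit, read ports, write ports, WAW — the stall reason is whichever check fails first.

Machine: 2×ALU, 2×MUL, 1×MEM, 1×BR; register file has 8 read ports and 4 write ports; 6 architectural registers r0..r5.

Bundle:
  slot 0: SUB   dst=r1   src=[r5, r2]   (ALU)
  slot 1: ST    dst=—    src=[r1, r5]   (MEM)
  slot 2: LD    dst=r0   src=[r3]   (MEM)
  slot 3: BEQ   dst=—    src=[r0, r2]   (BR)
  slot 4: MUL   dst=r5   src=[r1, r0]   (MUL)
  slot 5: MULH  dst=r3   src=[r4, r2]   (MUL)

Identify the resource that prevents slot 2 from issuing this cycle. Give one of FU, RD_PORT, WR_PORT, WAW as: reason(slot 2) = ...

  0. ALU→r1 ⇒ go  {1A/2Mu/1Ld/1B | 6r 3w}
  1. MEM ⇒ go  {1A/2Mu/0Ld/1B | 4r 3w}
  2. MEM→r0 ⇒ no(FU)  {1A/2Mu/0Ld/1B | 4r 3w}
  3. BR ⇒ go  {1A/2Mu/0Ld/0B | 2r 3w}
  4. MUL→r5 ⇒ go  {1A/1Mu/0Ld/0B | 0r 2w}
  5. MUL→r3 ⇒ no(RD_PORT)  {1A/1Mu/0Ld/0B | 0r 2w}

reason(slot 2) = FU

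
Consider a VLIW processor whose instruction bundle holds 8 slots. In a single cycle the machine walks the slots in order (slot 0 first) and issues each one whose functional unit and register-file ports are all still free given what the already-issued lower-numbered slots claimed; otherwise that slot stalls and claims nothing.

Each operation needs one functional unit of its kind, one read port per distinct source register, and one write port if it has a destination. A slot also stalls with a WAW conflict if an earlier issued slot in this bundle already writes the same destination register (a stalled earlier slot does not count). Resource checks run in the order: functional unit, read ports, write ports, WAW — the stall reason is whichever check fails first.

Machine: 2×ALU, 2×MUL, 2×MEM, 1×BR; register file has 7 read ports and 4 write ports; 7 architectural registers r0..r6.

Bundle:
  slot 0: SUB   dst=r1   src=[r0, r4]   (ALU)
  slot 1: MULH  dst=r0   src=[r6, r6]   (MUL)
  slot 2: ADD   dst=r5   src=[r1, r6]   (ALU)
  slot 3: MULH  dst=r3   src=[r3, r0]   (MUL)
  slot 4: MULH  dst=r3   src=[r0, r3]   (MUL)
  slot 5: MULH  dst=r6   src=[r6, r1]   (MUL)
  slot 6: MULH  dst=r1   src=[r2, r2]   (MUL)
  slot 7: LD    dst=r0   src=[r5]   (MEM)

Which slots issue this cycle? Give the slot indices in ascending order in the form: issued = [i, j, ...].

#0 ALU src=r0,r4 dispatched  <A:1 Mu:2 Ld:2 B:1 rd:5 wr:3>
#1 MUL src=r6,r6 dispatched  <A:1 Mu:1 Ld:2 B:1 rd:4 wr:2>
#2 ALU src=r1,r6 dispatched  <A:0 Mu:1 Ld:2 B:1 rd:2 wr:1>
#3 MUL src=r3,r0 dispatched  <A:0 Mu:0 Ld:2 B:1 rd:0 wr:0>
#4 MUL src=r0,r3 held:FU  <A:0 Mu:0 Ld:2 B:1 rd:0 wr:0>
#5 MUL src=r6,r1 held:FU  <A:0 Mu:0 Ld:2 B:1 rd:0 wr:0>
#6 MUL src=r2,r2 held:FU  <A:0 Mu:0 Ld:2 B:1 rd:0 wr:0>
#7 MEM src=r5 held:RD_PORT  <A:0 Mu:0 Ld:2 B:1 rd:0 wr:0>

issued = [0, 1, 2, 3]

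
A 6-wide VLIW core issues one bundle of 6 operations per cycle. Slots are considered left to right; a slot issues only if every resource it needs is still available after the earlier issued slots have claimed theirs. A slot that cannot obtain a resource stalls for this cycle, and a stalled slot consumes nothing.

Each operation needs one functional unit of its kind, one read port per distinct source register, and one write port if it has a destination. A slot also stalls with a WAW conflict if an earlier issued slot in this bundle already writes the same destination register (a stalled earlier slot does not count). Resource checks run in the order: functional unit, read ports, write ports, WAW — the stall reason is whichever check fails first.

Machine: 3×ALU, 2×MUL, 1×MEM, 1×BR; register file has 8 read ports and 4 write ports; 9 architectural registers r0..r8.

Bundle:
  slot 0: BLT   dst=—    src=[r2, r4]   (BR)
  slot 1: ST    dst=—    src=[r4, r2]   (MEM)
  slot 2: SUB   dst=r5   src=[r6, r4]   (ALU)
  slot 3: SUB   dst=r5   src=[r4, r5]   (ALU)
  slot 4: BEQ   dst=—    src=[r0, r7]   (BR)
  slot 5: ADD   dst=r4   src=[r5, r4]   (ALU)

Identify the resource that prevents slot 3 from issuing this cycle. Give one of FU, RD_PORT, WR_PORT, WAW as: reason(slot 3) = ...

reason(slot 3) = WAW

slot 0 (BR): ISSUE — free A3,Mu2,Ld1,B0 rp6 wp4
slot 1 (MEM): ISSUE — free A3,Mu2,Ld0,B0 rp4 wp4
slot 2 (ALU): ISSUE — free A2,Mu2,Ld0,B0 rp2 wp3
slot 3 (ALU): stall WAW — free A2,Mu2,Ld0,B0 rp2 wp3
slot 4 (BR): stall FU — free A2,Mu2,Ld0,B0 rp2 wp3
slot 5 (ALU): ISSUE — free A1,Mu2,Ld0,B0 rp0 wp2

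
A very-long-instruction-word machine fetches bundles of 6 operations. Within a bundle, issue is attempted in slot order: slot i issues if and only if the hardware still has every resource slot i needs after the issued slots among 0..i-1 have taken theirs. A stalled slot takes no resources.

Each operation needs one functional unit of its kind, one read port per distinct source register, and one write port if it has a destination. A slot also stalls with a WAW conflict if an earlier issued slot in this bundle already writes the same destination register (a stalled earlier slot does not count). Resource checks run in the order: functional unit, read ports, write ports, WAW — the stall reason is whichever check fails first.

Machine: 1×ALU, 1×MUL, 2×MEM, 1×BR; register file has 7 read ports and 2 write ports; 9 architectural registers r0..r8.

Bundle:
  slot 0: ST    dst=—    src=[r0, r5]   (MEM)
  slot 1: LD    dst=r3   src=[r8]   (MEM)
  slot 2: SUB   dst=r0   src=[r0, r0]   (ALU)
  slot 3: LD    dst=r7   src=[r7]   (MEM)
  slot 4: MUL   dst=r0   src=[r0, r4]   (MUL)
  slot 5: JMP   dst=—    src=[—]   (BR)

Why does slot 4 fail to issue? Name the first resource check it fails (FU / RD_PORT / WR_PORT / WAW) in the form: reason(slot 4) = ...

[0] MEM needs rd=2 wr=0: ok; after: ALU=1 MUL=1 MEM=1 BR=1, R=5, W=2
[1] MEM needs rd=1 wr=1: ok; after: ALU=1 MUL=1 MEM=0 BR=1, R=4, W=1
[2] ALU needs rd=1 wr=1: ok; after: ALU=0 MUL=1 MEM=0 BR=1, R=3, W=0
[3] MEM needs rd=1 wr=1: FU; after: ALU=0 MUL=1 MEM=0 BR=1, R=3, W=0
[4] MUL needs rd=2 wr=1: WR_PORT; after: ALU=0 MUL=1 MEM=0 BR=1, R=3, W=0
[5] BR needs rd=0 wr=0: ok; after: ALU=0 MUL=1 MEM=0 BR=0, R=3, W=0

reason(slot 4) = WR_PORT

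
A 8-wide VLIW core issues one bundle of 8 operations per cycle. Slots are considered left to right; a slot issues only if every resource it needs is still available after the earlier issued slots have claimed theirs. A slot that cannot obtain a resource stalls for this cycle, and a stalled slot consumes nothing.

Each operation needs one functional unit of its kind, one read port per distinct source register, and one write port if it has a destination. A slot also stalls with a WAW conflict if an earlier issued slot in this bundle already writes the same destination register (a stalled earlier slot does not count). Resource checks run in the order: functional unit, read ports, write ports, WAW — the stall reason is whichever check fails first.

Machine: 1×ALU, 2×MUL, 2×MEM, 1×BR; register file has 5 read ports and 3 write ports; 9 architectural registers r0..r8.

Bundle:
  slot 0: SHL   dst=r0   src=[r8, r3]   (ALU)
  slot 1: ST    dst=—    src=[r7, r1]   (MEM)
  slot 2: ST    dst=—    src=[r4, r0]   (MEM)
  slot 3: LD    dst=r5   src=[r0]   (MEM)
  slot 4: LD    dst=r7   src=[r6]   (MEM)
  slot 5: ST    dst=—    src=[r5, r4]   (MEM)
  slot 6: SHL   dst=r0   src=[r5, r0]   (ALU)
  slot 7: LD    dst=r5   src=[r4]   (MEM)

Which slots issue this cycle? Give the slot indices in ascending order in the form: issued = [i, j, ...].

#0 ALU src=r8,r3 dispatched  <A:0 Mu:2 Ld:2 B:1 rd:3 wr:2>
#1 MEM src=r7,r1 dispatched  <A:0 Mu:2 Ld:1 B:1 rd:1 wr:2>
#2 MEM src=r4,r0 held:RD_PORT  <A:0 Mu:2 Ld:1 B:1 rd:1 wr:2>
#3 MEM src=r0 dispatched  <A:0 Mu:2 Ld:0 B:1 rd:0 wr:1>
#4 MEM src=r6 held:FU  <A:0 Mu:2 Ld:0 B:1 rd:0 wr:1>
#5 MEM src=r5,r4 held:FU  <A:0 Mu:2 Ld:0 B:1 rd:0 wr:1>
#6 ALU src=r5,r0 held:FU  <A:0 Mu:2 Ld:0 B:1 rd:0 wr:1>
#7 MEM src=r4 held:FU  <A:0 Mu:2 Ld:0 B:1 rd:0 wr:1>

issued = [0, 1, 3]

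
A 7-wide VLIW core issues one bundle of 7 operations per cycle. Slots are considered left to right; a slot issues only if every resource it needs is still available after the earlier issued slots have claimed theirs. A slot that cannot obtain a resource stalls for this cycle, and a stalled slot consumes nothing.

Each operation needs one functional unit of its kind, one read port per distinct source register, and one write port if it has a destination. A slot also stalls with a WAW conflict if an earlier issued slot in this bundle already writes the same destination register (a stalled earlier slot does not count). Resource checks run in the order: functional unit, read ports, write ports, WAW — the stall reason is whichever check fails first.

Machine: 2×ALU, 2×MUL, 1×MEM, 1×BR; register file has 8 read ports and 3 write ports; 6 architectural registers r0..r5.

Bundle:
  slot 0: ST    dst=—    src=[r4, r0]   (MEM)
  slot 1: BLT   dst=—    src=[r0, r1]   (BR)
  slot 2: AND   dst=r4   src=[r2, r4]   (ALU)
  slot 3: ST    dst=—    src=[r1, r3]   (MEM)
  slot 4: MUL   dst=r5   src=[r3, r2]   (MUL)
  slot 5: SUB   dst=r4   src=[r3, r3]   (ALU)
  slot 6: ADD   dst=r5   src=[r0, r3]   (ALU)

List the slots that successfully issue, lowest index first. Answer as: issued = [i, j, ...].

issued = [0, 1, 2, 4]

  0. MEM ⇒ go  {2A/2Mu/0Ld/1B | 6r 3w}
  1. BR ⇒ go  {2A/2Mu/0Ld/0B | 4r 3w}
  2. ALU→r4 ⇒ go  {1A/2Mu/0Ld/0B | 2r 2w}
  3. MEM ⇒ no(FU)  {1A/2Mu/0Ld/0B | 2r 2w}
  4. MUL→r5 ⇒ go  {1A/1Mu/0Ld/0B | 0r 1w}
  5. ALU→r4 ⇒ no(RD_PORT)  {1A/1Mu/0Ld/0B | 0r 1w}
  6. ALU→r5 ⇒ no(RD_PORT)  {1A/1Mu/0Ld/0B | 0r 1w}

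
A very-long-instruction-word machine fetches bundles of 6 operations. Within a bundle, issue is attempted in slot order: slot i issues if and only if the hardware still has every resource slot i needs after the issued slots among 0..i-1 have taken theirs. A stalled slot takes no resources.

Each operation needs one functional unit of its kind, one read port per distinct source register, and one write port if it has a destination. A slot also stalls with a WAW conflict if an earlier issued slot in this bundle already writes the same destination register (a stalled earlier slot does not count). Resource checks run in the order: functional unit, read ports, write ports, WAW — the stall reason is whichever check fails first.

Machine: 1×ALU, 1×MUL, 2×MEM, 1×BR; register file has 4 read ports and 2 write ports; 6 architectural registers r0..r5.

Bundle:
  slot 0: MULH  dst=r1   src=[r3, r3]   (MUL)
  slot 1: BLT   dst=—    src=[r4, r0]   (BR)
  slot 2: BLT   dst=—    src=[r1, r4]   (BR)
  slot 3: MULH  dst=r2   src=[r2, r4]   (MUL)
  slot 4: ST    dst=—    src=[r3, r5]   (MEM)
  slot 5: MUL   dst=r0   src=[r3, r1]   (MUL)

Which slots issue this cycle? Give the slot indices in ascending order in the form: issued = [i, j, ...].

issued = [0, 1]

#0 MUL src=r3,r3 dispatched  <A:1 Mu:0 Ld:2 B:1 rd:3 wr:1>
#1 BR src=r4,r0 dispatched  <A:1 Mu:0 Ld:2 B:0 rd:1 wr:1>
#2 BR src=r1,r4 held:FU  <A:1 Mu:0 Ld:2 B:0 rd:1 wr:1>
#3 MUL src=r2,r4 held:FU  <A:1 Mu:0 Ld:2 B:0 rd:1 wr:1>
#4 MEM src=r3,r5 held:RD_PORT  <A:1 Mu:0 Ld:2 B:0 rd:1 wr:1>
#5 MUL src=r3,r1 held:FU  <A:1 Mu:0 Ld:2 B:0 rd:1 wr:1>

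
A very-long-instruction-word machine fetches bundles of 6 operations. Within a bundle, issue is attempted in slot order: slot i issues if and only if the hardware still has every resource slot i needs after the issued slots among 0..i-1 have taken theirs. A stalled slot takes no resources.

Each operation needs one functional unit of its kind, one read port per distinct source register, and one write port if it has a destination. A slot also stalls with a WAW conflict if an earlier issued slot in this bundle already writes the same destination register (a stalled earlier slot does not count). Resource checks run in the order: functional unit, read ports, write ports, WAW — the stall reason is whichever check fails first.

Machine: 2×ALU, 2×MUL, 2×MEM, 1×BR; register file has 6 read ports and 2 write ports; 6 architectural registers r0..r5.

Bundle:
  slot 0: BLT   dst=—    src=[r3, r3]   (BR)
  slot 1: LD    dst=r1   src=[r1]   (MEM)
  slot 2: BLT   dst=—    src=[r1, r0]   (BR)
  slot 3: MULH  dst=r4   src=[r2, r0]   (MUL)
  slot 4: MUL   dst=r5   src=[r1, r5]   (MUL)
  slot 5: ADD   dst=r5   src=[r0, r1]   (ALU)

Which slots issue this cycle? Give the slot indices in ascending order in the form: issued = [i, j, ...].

slot 0 (BR): ISSUE — free A2,Mu2,Ld2,B0 rp5 wp2
slot 1 (MEM): ISSUE — free A2,Mu2,Ld1,B0 rp4 wp1
slot 2 (BR): stall FU — free A2,Mu2,Ld1,B0 rp4 wp1
slot 3 (MUL): ISSUE — free A2,Mu1,Ld1,B0 rp2 wp0
slot 4 (MUL): stall WR_PORT — free A2,Mu1,Ld1,B0 rp2 wp0
slot 5 (ALU): stall WR_PORT — free A2,Mu1,Ld1,B0 rp2 wp0

issued = [0, 1, 3]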